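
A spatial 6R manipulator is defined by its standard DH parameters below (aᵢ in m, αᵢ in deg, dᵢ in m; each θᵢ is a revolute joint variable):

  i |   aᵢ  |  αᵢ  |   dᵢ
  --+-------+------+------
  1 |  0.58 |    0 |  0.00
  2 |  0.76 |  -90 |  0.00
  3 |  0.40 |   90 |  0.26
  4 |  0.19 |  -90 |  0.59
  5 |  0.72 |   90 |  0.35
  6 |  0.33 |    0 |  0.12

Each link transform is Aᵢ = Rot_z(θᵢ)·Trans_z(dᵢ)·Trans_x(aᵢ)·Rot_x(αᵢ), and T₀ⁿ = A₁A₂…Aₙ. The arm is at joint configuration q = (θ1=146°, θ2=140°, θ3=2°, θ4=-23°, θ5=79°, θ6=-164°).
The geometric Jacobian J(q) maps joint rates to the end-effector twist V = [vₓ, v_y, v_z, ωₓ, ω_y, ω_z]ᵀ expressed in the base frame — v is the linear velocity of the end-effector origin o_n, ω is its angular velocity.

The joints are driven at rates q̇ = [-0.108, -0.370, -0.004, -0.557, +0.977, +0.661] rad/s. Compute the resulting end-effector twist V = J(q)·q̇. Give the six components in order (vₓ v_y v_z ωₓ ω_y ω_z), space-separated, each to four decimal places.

-1.0625 -0.0546 -0.2331 0.8825 -0.7492 -0.9428

o_n = [0.3010, -1.1392, 0.1875]
J₁: ẑ×o_n = [1.1392, 0.3010, -0.0000], ω = ẑ
J2: z=[0.0000, 0.0000, 1.0000] o=[-0.4808, 0.3243, 0.0000] → [1.4635, 0.7818, -0.0000, 0.0000, 0.0000, 1.0000]
J3: z=[0.9613, 0.2756, 0.0000] o=[-0.2714, -0.4062, 0.0000] → [0.0517, -0.1803, -0.8624, 0.9613, 0.2756, 0.0000]
J4: z=[0.0096, -0.0335, 0.9994] o=[0.0888, -0.7188, -0.0140] → [0.4134, 0.2102, 0.0031, 0.0096, -0.0335, 0.9994]
J5: z=[0.9925, -0.1216, -0.0136] o=[0.0712, -0.9271, 0.5696] → [0.0436, 0.3760, -0.1826, 0.9925, -0.1216, -0.0136]
J6: z=[-0.1179, -0.9802, 0.1592] o=[0.3951, -1.0823, -0.1460] → [-0.3178, 0.0244, -0.0855, -0.1179, -0.9802, 0.1592]
V = J·q̇ = [-1.0625, -0.0546, -0.2331, 0.8825, -0.7492, -0.9428]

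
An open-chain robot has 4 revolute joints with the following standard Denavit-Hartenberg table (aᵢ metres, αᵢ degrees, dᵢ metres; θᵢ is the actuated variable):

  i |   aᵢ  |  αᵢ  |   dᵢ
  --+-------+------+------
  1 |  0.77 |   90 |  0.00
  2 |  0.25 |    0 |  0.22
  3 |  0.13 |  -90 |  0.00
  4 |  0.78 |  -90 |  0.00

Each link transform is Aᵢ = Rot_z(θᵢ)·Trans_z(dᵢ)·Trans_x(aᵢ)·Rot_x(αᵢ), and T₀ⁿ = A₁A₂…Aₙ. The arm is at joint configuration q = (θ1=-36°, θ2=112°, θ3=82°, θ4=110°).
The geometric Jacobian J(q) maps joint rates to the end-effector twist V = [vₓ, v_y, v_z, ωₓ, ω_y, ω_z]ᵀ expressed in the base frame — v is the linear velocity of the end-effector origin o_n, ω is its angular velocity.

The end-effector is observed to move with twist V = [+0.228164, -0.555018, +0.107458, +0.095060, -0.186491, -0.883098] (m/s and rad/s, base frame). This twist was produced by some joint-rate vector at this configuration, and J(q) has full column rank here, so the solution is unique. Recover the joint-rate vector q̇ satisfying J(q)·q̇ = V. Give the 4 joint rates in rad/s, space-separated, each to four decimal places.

-0.1350 0.4470 -0.3520 0.7710

o_n = [0.9561, -0.0606, 0.2649]
J₁: ẑ×o_n = [0.0606, 0.9561, -0.0000], ω = ẑ
J2: z=[-0.5878, -0.8090, 0.0000] o=[0.6229, -0.4526, 0.0000] → [-0.2143, 0.1557, 0.0391, -0.5878, -0.8090, 0.0000]
J3: z=[-0.5878, -0.8090, 0.0000] o=[0.4179, -0.5755, 0.2318] → [-0.0268, 0.0194, 0.1327, -0.5878, -0.8090, 0.0000]
J4: z=[0.1957, -0.1422, -0.9703] o=[0.3158, -0.5014, 0.2003] → [0.4186, -0.6339, 0.1773, 0.1957, -0.1422, -0.9703]
q̇ = J⁺·V = [-0.1350, 0.4470, -0.3520, 0.7710]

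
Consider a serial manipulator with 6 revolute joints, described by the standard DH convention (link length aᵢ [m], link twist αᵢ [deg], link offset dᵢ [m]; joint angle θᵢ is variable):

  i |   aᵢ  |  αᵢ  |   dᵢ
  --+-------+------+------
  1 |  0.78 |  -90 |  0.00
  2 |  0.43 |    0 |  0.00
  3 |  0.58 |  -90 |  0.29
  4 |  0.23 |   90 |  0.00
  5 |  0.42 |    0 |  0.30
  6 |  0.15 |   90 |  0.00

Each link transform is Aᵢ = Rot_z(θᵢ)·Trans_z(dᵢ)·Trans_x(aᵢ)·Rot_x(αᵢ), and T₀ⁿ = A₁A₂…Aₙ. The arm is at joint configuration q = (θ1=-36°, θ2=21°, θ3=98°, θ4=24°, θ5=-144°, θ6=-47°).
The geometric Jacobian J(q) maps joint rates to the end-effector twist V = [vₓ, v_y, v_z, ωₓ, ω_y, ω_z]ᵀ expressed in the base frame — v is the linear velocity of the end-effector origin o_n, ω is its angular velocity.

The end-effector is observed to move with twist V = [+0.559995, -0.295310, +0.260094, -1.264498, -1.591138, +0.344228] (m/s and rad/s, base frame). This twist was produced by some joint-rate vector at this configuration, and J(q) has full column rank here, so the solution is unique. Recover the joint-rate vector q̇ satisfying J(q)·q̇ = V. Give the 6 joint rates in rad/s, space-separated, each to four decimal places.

o_n = [1.3200, -0.1326, -0.6685]
J₁: ẑ×o_n = [0.1326, 1.3200, -0.0000], ω = ẑ
J2: z=[0.5878, 0.8090, 0.0000] o=[0.6310, -0.4585, 0.0000] → [-0.5409, 0.3930, -0.3658, 0.5878, 0.8090, 0.0000]
J3: z=[0.5878, 0.8090, 0.0000] o=[0.9558, -0.6944, -0.1541] → [-0.4162, 0.3024, 0.0356, 0.5878, 0.8090, 0.0000]
J4: z=[-0.7076, 0.5141, 0.4848] o=[0.8988, -0.2945, -0.6614] → [-0.0822, 0.1991, -0.3311, -0.7076, 0.5141, 0.4848]
J5: z=[0.3774, 0.8550, -0.3557] o=[0.7614, -0.3103, -0.8451] → [0.2142, -0.2654, -0.4105, 0.3774, 0.8550, -0.3557]
J6: z=[0.3774, 0.8550, -0.3557] o=[1.2523, -0.1574, -0.8001] → [0.1213, -0.0737, -0.0485, 0.3774, 0.8550, -0.3557]
q̇ = J⁺·V = [0.0240, -0.5120, -0.9850, 0.2320, -0.4320, -0.1520]

0.0240 -0.5120 -0.9850 0.2320 -0.4320 -0.1520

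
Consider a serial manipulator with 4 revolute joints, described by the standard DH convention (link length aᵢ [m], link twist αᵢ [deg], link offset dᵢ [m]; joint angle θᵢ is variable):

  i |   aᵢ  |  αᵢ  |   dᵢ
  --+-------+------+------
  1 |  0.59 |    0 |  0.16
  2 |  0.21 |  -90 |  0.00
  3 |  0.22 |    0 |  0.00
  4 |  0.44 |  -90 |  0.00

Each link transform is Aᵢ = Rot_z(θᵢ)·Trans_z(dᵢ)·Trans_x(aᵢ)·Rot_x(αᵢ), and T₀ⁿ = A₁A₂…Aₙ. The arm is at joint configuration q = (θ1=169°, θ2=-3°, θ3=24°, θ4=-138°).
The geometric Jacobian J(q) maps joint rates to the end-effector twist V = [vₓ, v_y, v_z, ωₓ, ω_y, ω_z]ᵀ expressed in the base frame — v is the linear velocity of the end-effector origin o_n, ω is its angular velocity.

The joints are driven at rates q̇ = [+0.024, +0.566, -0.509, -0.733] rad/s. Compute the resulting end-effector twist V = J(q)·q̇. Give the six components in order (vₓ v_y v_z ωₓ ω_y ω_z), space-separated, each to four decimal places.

o_n = [-0.8043, 0.1687, 0.4725]
J₁: ẑ×o_n = [-0.1687, -0.8043, 0.0000], ω = ẑ
J2: z=[0.0000, 0.0000, 1.0000] o=[-0.5792, 0.1126, 0.1600] → [-0.0561, -0.2251, 0.0000, 0.0000, 0.0000, 1.0000]
J3: z=[-0.2419, -0.9703, 0.0000] o=[-0.7829, 0.1634, 0.1600] → [-0.3032, 0.0756, -0.0220, -0.2419, -0.9703, 0.0000]
J4: z=[-0.2419, -0.9703, 0.0000] o=[-0.9779, 0.2120, 0.0705] → [-0.3900, 0.0972, 0.1790, -0.2419, -0.9703, 0.0000]
V = J·q̇ = [0.4044, -0.2565, -0.1200, 0.3005, 1.2051, 0.5900]

0.4044 -0.2565 -0.1200 0.3005 1.2051 0.5900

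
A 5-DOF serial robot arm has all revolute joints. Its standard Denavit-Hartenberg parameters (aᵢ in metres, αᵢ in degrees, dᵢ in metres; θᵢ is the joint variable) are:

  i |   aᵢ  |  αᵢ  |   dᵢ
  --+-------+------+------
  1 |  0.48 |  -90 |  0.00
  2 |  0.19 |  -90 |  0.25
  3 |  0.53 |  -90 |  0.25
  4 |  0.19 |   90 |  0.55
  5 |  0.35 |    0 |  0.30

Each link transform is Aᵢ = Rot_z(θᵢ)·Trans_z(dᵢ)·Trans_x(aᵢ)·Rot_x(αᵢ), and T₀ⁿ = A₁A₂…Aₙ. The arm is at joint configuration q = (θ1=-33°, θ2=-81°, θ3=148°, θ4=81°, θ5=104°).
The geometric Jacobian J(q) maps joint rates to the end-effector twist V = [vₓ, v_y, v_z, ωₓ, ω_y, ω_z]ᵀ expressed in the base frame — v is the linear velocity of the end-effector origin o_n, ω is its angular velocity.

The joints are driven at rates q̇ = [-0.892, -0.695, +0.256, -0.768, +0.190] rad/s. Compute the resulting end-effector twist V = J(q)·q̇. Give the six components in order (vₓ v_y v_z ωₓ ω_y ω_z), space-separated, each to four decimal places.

o_n = [0.7355, 0.1875, -1.0141]
J₁: ẑ×o_n = [-0.1875, 0.7355, 0.0000], ω = ẑ
J2: z=[0.5446, 0.8387, 0.0000] o=[0.4026, -0.2614, 0.0000] → [-0.8505, 0.5523, -0.0347, 0.5446, 0.8387, 0.0000]
J3: z=[0.8283, -0.5379, -0.1564] o=[0.5636, -0.0679, 0.1877] → [0.6864, 0.9686, 0.3040, 0.8283, -0.5379, -0.1564]
J4: z=[0.3924, 0.7564, -0.5234] o=[0.5588, -0.3997, -0.2954] → [-0.2363, 0.1895, 0.0968, 0.3924, 0.7564, -0.5234]
J5: z=[-0.2654, -0.4517, -0.8518] o=[0.6073, 0.1062, -0.5788] → [0.2659, -0.2247, 0.0363, -0.2654, -0.4517, -0.8518]
V = J·q̇ = [1.1660, -0.9802, 0.0345, -0.5182, -1.3873, -0.6919]

1.1660 -0.9802 0.0345 -0.5182 -1.3873 -0.6919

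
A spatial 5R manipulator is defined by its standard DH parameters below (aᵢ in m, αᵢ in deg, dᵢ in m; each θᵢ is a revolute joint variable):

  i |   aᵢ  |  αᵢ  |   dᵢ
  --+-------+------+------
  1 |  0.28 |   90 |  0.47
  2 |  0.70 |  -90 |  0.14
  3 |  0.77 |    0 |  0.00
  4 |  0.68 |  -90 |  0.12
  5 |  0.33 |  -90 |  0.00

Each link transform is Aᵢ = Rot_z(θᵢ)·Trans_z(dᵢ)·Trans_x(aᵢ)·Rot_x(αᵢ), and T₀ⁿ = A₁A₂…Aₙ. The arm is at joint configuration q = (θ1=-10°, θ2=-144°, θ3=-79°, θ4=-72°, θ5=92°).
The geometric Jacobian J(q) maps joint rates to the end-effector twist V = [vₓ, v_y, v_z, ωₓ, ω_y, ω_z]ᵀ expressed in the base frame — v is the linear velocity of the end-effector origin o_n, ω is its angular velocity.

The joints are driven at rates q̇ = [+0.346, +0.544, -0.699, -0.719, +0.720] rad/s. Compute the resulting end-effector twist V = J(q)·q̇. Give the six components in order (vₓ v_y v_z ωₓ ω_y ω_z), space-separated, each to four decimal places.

o_n = [-0.2665, -1.1918, 0.4856]
J₁: ẑ×o_n = [1.1918, -0.2665, 0.0000], ω = ẑ
J2: z=[-0.1736, -0.9848, 0.0000] o=[0.2757, -0.0486, 0.4700] → [-0.0153, 0.0027, -0.3355, -0.1736, -0.9848, 0.0000]
J3: z=[0.5789, -0.1021, -0.8090] o=[-0.3063, -0.0882, 0.0586] → [-0.9364, -0.2794, -0.6348, 0.5789, -0.1021, -0.8090]
J4: z=[0.5789, -0.1021, -0.8090] o=[-0.5546, -0.8119, -0.0278] → [-0.3597, -0.5303, -0.1905, 0.5789, -0.1021, -0.8090]
J5: z=[-0.5381, -0.7932, -0.2850] o=[-0.0685, -1.2323, 0.2247] → [-0.1954, 0.1968, -0.1789, -0.5381, -0.7932, -0.2850]
V = J·q̇ = [1.1765, 0.6275, 0.2694, -1.3027, -0.9621, 1.2880]

1.1765 0.6275 0.2694 -1.3027 -0.9621 1.2880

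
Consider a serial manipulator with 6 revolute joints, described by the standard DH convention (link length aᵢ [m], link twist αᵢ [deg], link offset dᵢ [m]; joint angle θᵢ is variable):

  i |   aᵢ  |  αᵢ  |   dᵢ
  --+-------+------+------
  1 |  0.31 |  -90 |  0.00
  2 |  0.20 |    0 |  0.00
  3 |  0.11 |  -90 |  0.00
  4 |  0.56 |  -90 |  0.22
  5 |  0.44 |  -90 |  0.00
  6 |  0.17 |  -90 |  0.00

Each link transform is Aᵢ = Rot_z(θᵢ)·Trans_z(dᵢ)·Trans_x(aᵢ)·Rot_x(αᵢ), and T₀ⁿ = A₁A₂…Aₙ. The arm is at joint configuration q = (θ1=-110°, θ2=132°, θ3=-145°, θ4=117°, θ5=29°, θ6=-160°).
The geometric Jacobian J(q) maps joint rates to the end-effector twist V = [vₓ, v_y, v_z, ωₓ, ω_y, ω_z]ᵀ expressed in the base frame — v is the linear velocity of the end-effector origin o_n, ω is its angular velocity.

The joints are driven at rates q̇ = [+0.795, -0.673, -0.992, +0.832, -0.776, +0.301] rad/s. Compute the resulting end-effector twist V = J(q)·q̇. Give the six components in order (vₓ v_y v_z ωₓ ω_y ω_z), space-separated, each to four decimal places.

o_n = [-0.6136, 0.3344, -0.2997]
J₁: ẑ×o_n = [-0.3344, -0.6136, 0.0000], ω = ẑ
J2: z=[0.9397, -0.3420, 0.0000] o=[-0.1060, -0.2913, 0.0000] → [0.1025, 0.2817, 0.4143, 0.9397, -0.3420, 0.0000]
J3: z=[0.9397, -0.3420, 0.0000] o=[-0.0603, -0.1655, -0.1486] → [0.0517, 0.1420, 0.2805, 0.9397, -0.3420, 0.0000]
J4: z=[-0.0769, -0.2114, -0.9744] o=[-0.0969, -0.2663, -0.1239] → [0.6224, 0.4899, -0.1554, -0.0769, -0.2114, -0.9744]
J5: z=[0.7235, 0.6605, -0.2004] o=[-0.4980, 0.0907, -0.3954] → [0.1121, -0.0461, 0.2527, 0.7235, 0.6605, -0.2004]
J6: z=[0.3999, -0.1644, 0.9017] o=[-0.7456, 0.4130, -0.2269] → [0.0829, 0.1481, -0.0097, 0.3999, -0.1644, 0.9017]
V = J·q̇ = [0.0697, -0.3303, -0.8855, -2.0697, -0.1685, 0.4113]

0.0697 -0.3303 -0.8855 -2.0697 -0.1685 0.4113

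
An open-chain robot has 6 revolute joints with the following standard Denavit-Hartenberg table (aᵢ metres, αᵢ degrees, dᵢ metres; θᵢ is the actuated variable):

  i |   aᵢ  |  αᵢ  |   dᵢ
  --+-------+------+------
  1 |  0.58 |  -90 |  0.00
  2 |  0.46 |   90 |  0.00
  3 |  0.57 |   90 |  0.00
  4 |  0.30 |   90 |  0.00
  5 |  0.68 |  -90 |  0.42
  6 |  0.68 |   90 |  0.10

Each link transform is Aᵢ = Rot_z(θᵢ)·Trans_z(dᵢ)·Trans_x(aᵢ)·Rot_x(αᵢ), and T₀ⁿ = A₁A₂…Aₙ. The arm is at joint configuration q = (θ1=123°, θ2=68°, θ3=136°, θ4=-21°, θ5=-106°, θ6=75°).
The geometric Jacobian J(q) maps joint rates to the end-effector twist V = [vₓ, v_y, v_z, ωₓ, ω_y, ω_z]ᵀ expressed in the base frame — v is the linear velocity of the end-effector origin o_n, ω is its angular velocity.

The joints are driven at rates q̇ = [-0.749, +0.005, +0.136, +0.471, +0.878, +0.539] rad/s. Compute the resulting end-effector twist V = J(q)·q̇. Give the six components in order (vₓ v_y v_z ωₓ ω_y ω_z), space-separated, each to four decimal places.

o_n = [-0.2094, 0.4197, 0.7191]
J₁: ẑ×o_n = [-0.4197, -0.2094, 0.0000], ω = ẑ
J2: z=[-0.8387, -0.5446, 0.0000] o=[-0.3159, 0.4864, 0.0000] → [-0.3916, 0.6030, 0.1140, -0.8387, -0.5446, 0.0000]
J3: z=[-0.5050, 0.7776, 0.3746] o=[-0.4097, 0.6309, -0.4265] → [0.9699, 0.6535, -0.0491, -0.5050, 0.7776, 0.3746]
J4: z=[-0.7450, -0.1735, -0.6441] o=[-0.6582, 0.2865, -0.0463] → [-0.0470, 0.2812, -0.0214, -0.7450, -0.1735, -0.6441]
J5: z=[0.6276, -0.5094, -0.5887] o=[-0.7259, 0.0336, 0.1002] → [-0.0879, -0.6925, 0.5054, 0.6276, -0.5094, -0.5887]
J6: z=[-0.0118, -0.7624, 0.6470] o=[0.0670, 0.0911, 0.1824] → [-0.6218, -0.1725, -0.2146, -0.0118, -0.7624, 0.6470]
V = J·q̇ = [0.0098, -0.3198, 0.3119, 0.1209, -0.8369, -1.1696]

0.0098 -0.3198 0.3119 0.1209 -0.8369 -1.1696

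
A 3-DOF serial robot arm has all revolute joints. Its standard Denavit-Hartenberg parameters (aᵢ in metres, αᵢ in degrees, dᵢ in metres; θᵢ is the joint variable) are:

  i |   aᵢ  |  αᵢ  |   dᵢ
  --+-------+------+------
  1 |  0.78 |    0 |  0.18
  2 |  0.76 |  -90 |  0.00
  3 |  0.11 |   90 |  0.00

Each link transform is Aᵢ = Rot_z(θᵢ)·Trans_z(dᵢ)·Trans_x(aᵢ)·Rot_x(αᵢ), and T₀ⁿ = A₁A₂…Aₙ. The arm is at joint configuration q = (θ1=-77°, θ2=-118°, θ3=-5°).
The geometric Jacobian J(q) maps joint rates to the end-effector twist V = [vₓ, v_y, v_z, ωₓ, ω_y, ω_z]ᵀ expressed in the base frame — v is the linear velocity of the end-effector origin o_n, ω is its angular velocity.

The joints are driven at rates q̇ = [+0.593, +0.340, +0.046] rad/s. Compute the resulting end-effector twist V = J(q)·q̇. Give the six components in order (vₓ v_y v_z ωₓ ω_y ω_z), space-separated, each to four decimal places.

0.2403 -0.6795 -0.0050 -0.0119 -0.0444 0.9330

o_n = [-0.6645, -0.5349, 0.1896]
J₁: ẑ×o_n = [0.5349, -0.6645, 0.0000], ω = ẑ
J2: z=[0.0000, 0.0000, 1.0000] o=[0.1755, -0.7600, 0.1800] → [-0.2251, -0.8400, 0.0000, 0.0000, 0.0000, 1.0000]
J3: z=[-0.2588, -0.9659, 0.0000] o=[-0.5586, -0.5633, 0.1800] → [-0.0093, 0.0025, -0.1096, -0.2588, -0.9659, 0.0000]
V = J·q̇ = [0.2403, -0.6795, -0.0050, -0.0119, -0.0444, 0.9330]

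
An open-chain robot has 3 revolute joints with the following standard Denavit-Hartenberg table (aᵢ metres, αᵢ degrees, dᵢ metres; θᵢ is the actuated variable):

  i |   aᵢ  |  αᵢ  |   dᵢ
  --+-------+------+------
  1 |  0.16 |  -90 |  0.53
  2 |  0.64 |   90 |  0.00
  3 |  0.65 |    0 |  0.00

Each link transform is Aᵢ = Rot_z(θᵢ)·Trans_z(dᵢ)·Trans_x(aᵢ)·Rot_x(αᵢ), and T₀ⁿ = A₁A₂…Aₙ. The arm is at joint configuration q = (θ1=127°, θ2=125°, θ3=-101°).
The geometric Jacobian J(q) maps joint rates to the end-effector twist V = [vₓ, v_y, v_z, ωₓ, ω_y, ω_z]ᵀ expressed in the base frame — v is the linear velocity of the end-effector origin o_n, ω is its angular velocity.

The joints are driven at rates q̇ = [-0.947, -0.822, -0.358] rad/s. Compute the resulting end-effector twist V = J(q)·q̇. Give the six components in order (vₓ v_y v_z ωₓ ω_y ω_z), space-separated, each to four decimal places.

o_n = [0.5914, 0.2754, 0.1073]
J₁: ẑ×o_n = [-0.2754, 0.5914, 0.0000], ω = ẑ
J2: z=[-0.7986, -0.6018, 0.0000] o=[-0.0963, 0.1278, 0.5300] → [0.2544, -0.3376, 0.2960, -0.7986, -0.6018, 0.0000]
J3: z=[-0.4930, 0.6542, -0.5736] o=[0.1246, -0.1654, 0.0057] → [0.3193, -0.2176, -0.5227, -0.4930, 0.6542, -0.5736]
V = J·q̇ = [-0.0626, -0.2047, -0.0562, 0.8330, 0.2605, -0.7417]

-0.0626 -0.2047 -0.0562 0.8330 0.2605 -0.7417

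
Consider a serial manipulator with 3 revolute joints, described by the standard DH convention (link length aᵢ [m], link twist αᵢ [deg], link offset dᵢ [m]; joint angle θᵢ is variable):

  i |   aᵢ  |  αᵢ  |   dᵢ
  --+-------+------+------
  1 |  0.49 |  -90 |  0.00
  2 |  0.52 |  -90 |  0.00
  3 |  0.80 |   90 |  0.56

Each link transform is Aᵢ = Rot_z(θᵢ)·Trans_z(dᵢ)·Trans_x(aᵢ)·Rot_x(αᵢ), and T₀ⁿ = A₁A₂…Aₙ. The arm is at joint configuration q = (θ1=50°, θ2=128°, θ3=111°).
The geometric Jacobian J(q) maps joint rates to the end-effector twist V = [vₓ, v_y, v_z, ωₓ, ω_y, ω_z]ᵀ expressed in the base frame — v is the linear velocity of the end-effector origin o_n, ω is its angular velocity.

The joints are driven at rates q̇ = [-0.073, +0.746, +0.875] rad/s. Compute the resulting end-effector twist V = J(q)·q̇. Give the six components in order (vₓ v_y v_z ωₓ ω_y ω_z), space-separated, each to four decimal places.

o_n = [0.5111, -0.5528, 0.1609]
J₁: ẑ×o_n = [0.5528, 0.5111, -0.0000], ω = ẑ
J2: z=[-0.7660, 0.6428, 0.0000] o=[0.3150, 0.3754, 0.0000] → [0.1034, 0.1233, 0.5849, -0.7660, 0.6428, 0.0000]
J3: z=[-0.5065, -0.6037, 0.6157] o=[0.1092, 0.1301, -0.4098] → [0.0759, 0.5365, 0.5885, -0.5065, -0.6037, 0.6157]
V = J·q̇ = [0.1033, 0.5241, 0.9513, -1.0147, -0.0487, 0.4657]

0.1033 0.5241 0.9513 -1.0147 -0.0487 0.4657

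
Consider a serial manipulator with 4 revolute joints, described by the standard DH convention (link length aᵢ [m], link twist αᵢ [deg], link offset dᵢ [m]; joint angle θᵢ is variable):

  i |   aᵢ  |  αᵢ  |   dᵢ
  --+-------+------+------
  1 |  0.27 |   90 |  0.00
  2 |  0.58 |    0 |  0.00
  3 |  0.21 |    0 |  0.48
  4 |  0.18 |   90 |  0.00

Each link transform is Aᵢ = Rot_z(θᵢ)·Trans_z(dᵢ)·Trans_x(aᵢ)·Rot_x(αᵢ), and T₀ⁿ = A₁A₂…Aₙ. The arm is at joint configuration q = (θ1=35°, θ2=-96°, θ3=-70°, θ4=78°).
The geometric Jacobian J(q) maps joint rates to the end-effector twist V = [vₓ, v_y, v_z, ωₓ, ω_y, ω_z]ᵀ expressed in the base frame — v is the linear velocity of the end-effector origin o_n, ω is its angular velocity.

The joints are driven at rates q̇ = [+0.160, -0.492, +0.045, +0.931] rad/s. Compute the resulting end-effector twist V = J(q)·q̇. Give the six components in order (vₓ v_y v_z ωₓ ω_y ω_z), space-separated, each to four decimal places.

o_n = [0.2851, -0.3864, -0.8075]
J₁: ẑ×o_n = [0.3864, 0.2851, -0.0000], ω = ẑ
J2: z=[0.5736, -0.8192, 0.0000] o=[0.2212, 0.1549, 0.0000] → [0.6615, 0.4632, -0.2581, 0.5736, -0.8192, 0.0000]
J3: z=[0.5736, -0.8192, 0.0000] o=[0.1715, 0.1201, -0.5768] → [0.1890, 0.1323, -0.1975, 0.5736, -0.8192, 0.0000]
J4: z=[0.5736, -0.8192, 0.0000] o=[0.2799, -0.3900, -0.6276] → [0.1474, 0.1032, 0.0063, 0.5736, -0.8192, 0.0000]
V = J·q̇ = [-0.1179, -0.0803, 0.1240, 0.2776, -0.3965, 0.1600]

-0.1179 -0.0803 0.1240 0.2776 -0.3965 0.1600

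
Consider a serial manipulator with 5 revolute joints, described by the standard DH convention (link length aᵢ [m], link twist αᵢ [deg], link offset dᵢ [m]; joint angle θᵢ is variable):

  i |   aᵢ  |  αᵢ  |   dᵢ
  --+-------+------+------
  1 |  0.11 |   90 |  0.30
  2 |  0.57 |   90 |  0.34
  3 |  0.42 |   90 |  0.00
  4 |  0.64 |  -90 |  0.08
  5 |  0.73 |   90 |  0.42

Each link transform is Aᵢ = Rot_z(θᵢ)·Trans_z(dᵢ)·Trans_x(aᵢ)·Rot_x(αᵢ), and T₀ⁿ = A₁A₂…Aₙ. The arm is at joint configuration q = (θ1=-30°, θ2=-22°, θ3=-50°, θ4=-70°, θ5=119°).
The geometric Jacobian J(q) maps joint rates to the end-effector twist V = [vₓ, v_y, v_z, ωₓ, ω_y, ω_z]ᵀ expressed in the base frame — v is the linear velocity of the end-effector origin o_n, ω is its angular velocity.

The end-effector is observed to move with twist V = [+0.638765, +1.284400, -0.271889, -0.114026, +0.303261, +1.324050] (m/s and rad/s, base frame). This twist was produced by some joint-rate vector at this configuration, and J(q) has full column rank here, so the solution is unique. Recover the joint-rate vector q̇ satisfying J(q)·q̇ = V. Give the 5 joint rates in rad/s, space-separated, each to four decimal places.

0.5500 -0.1760 -0.5100 0.4190 -0.3330

o_n = [1.4081, -0.8129, -0.1774]
J₁: ẑ×o_n = [0.8129, 1.4081, -0.0000], ω = ẑ
J2: z=[-0.5000, -0.8660, 0.0000] o=[0.0953, -0.0550, 0.3000] → [0.4135, -0.2387, 1.5159, -0.5000, -0.8660, 0.0000]
J3: z=[-0.3244, 0.1873, -0.9272] o=[0.3830, -0.6137, 0.0865] → [-0.2341, -1.0361, -0.1274, -0.3244, 0.1873, -0.9272]
J4: z=[-0.2937, 0.9118, 0.2870] o=[0.7606, -0.4602, -0.0147] → [-0.0472, 0.1380, -0.4868, -0.2937, 0.9118, 0.2870]
J5: z=[0.7340, 0.4074, -0.5434] o=[1.1290, -0.4199, 0.5132] → [-0.4949, 0.3553, -0.4021, 0.7340, 0.4074, -0.5434]
q̇ = J⁺·V = [0.5500, -0.1760, -0.5100, 0.4190, -0.3330]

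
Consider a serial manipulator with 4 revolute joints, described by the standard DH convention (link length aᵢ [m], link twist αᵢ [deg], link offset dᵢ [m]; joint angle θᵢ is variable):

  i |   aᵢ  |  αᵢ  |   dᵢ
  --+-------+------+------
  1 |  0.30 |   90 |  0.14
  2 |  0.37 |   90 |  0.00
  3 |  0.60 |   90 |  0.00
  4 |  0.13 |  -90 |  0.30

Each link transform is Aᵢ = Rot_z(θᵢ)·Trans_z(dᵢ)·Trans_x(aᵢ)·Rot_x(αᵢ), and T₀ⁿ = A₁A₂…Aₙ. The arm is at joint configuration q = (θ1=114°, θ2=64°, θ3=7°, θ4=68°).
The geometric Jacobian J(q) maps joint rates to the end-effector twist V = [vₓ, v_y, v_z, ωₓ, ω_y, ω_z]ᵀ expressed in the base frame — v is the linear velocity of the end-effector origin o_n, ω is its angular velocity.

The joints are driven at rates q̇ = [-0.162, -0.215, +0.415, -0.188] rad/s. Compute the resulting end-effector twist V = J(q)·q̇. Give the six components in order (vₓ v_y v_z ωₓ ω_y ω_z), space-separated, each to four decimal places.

o_n = [-0.5532, 0.7047, 1.0313]
J₁: ẑ×o_n = [-0.7047, -0.5532, 0.0000], ω = ẑ
J2: z=[0.9135, 0.4067, 0.0000] o=[-0.1220, 0.2741, 0.1400] → [0.3625, -0.8142, 0.5688, 0.9135, 0.4067, 0.0000]
J3: z=[-0.3656, 0.8211, -0.4384] o=[-0.1880, 0.4222, 0.4726] → [0.5826, 0.3643, 0.1966, -0.3656, 0.8211, -0.4384]
J4: z=[-0.9285, -0.3549, 0.1095] o=[-0.2274, 0.6905, 1.0078] → [-0.0099, -0.0139, -0.1289, -0.9285, -0.3549, 0.1095]
V = J·q̇ = [0.2799, 0.4185, -0.0165, -0.1736, 0.3200, -0.3645]

0.2799 0.4185 -0.0165 -0.1736 0.3200 -0.3645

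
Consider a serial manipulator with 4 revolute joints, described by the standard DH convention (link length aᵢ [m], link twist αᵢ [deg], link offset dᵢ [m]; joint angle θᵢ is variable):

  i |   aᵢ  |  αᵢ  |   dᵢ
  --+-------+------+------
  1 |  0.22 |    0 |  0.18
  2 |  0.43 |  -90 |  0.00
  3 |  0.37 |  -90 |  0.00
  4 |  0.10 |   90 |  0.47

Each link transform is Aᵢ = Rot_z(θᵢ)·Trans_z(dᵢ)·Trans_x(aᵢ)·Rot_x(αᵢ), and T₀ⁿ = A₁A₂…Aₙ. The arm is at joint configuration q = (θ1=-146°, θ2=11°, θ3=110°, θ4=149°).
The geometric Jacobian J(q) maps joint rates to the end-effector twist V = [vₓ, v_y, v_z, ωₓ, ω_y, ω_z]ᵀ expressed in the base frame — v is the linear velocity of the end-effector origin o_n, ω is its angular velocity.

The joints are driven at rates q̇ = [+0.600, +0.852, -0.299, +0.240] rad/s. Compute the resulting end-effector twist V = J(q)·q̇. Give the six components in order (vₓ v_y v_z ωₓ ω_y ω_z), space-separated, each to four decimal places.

-0.1018 -0.0905 -0.1495 -0.0520 0.3709 1.5341

o_n = [-0.1418, -0.0096, 0.0736]
J₁: ẑ×o_n = [0.0096, -0.1418, 0.0000], ω = ẑ
J2: z=[0.0000, 0.0000, 1.0000] o=[-0.1824, -0.1230, 0.1800] → [-0.1134, 0.0406, 0.0000, 0.0000, 0.0000, 1.0000]
J3: z=[0.7071, -0.7071, 0.0000] o=[-0.4864, -0.4271, 0.1800] → [0.0752, 0.0752, 0.5389, 0.7071, -0.7071, 0.0000]
J4: z=[0.6645, 0.6645, 0.3420] o=[-0.3970, -0.3376, -0.1677] → [0.0482, -0.0731, 0.0484, 0.6645, 0.6645, 0.3420]
V = J·q̇ = [-0.1018, -0.0905, -0.1495, -0.0520, 0.3709, 1.5341]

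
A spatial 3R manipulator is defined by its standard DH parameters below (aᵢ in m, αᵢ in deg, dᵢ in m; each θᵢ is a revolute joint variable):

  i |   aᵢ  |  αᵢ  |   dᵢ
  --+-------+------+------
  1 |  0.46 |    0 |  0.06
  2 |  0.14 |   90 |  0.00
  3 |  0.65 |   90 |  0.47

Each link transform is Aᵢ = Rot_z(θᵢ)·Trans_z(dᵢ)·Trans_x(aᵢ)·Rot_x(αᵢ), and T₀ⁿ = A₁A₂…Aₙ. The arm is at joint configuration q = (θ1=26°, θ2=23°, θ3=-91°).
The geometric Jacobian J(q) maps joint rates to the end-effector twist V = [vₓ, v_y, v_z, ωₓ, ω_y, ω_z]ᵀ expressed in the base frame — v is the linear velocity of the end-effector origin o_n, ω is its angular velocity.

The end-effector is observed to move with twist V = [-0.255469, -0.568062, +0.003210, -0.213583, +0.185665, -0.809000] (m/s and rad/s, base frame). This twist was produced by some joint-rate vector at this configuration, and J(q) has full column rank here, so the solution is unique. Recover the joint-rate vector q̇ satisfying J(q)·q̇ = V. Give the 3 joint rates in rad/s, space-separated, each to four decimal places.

o_n = [0.8526, -0.0096, -0.5899]
J₁: ẑ×o_n = [0.0096, 0.8526, -0.0000], ω = ẑ
J2: z=[0.0000, 0.0000, 1.0000] o=[0.4134, 0.2017, 0.0600] → [0.2112, 0.4391, -0.0000, 0.0000, 0.0000, 1.0000]
J3: z=[0.7547, -0.6561, 0.0000] o=[0.5053, 0.3073, 0.0600] → [0.4264, 0.4905, -0.0113, 0.7547, -0.6561, 0.0000]
q̇ = J⁺·V = [-0.1790, -0.6300, -0.2830]

-0.1790 -0.6300 -0.2830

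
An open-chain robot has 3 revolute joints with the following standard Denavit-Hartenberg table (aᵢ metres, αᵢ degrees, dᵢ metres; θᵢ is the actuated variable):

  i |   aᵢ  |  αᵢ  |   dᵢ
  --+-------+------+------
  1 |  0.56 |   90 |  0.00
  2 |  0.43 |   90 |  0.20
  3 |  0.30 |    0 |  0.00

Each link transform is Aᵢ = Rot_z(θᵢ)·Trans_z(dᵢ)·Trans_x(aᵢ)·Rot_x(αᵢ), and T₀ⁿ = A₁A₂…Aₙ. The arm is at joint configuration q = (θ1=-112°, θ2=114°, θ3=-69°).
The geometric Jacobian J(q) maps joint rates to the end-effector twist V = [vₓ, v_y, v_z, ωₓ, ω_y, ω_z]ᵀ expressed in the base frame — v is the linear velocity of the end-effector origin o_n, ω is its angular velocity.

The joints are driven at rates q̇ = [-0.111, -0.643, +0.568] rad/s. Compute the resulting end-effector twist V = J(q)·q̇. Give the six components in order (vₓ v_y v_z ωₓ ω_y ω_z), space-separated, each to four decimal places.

-0.1891 -0.2039 0.2859 0.4018 -0.7220 0.1200

o_n = [-0.0536, -0.3465, 0.4910]
J₁: ẑ×o_n = [0.3465, -0.0536, 0.0000], ω = ẑ
J2: z=[-0.9272, 0.3746, 0.0000] o=[-0.2098, -0.5192, 0.0000] → [0.1839, 0.4553, -0.2186, -0.9272, 0.3746, 0.0000]
J3: z=[-0.3422, -0.8470, 0.4067] o=[-0.3297, -0.2821, 0.3928] → [-0.0570, 0.1459, 0.2559, -0.3422, -0.8470, 0.4067]
V = J·q̇ = [-0.1891, -0.2039, 0.2859, 0.4018, -0.7220, 0.1200]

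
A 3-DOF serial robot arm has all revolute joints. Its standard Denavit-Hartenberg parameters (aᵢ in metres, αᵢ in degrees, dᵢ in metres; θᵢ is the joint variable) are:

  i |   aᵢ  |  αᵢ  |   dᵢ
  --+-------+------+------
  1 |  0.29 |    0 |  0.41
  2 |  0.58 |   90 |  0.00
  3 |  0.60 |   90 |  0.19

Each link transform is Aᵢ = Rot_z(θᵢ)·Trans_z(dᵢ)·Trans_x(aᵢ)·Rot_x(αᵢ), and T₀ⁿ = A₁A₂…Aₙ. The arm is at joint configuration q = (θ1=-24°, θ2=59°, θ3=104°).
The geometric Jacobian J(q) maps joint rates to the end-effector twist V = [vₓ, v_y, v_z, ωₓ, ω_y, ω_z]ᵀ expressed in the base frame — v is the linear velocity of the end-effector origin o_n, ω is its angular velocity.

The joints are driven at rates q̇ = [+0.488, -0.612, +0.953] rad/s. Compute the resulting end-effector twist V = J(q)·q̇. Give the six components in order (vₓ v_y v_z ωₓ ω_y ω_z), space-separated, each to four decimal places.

-0.3853 -0.2466 -0.1383 0.5466 -0.7807 -0.1240

o_n = [0.7301, -0.0242, 0.9922]
J₁: ẑ×o_n = [0.0242, 0.7301, -0.0000], ω = ẑ
J2: z=[0.0000, 0.0000, 1.0000] o=[0.2649, -0.1180, 0.4100] → [-0.0938, 0.4652, 0.0000, 0.0000, 0.0000, 1.0000]
J3: z=[0.5736, -0.8192, 0.0000] o=[0.7400, 0.2147, 0.4100] → [-0.4769, -0.3339, -0.1452, 0.5736, -0.8192, 0.0000]
V = J·q̇ = [-0.3853, -0.2466, -0.1383, 0.5466, -0.7807, -0.1240]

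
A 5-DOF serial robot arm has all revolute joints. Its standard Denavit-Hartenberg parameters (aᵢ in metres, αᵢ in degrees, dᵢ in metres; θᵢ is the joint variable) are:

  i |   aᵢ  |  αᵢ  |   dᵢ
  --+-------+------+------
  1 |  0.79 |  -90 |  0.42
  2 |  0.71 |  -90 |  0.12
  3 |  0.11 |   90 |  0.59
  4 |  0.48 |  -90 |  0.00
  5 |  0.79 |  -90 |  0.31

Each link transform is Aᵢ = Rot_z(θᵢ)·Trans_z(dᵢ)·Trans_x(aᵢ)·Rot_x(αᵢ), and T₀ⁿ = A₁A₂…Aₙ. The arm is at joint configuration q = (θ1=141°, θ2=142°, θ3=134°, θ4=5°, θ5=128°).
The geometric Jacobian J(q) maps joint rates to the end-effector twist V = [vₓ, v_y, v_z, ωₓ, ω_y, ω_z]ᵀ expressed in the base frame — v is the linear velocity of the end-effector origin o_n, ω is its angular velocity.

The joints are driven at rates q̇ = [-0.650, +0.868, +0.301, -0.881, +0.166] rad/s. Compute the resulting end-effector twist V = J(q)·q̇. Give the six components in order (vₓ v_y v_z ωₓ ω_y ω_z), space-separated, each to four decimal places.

-0.5525 0.5421 0.6055 -1.0967 -1.0297 0.1015

o_n = [-0.3692, -0.3410, 0.9992]
J₁: ẑ×o_n = [0.3410, -0.3692, 0.0000], ω = ẑ
J2: z=[-0.6293, -0.7771, 0.0000] o=[-0.6139, 0.4972, 0.4200] → [-0.4501, 0.3645, 0.7177, -0.6293, -0.7771, 0.0000]
J3: z=[0.4785, -0.3874, 0.7880] o=[-0.2547, 0.0518, -0.0171] → [-0.0842, -0.5765, -0.2323, 0.4785, -0.3874, 0.7880]
J4: z=[0.8777, 0.1831, -0.4429] o=[0.0306, -0.0774, 0.4949] → [-0.0244, -0.2656, -0.1581, 0.8777, 0.1831, -0.4429]
J5: z=[0.4743, -0.4647, 0.7477] o=[0.0637, 0.3384, 0.7323] → [0.3840, -0.4502, -0.5234, 0.4743, -0.4647, 0.7477]
V = J·q̇ = [-0.5525, 0.5421, 0.6055, -1.0967, -1.0297, 0.1015]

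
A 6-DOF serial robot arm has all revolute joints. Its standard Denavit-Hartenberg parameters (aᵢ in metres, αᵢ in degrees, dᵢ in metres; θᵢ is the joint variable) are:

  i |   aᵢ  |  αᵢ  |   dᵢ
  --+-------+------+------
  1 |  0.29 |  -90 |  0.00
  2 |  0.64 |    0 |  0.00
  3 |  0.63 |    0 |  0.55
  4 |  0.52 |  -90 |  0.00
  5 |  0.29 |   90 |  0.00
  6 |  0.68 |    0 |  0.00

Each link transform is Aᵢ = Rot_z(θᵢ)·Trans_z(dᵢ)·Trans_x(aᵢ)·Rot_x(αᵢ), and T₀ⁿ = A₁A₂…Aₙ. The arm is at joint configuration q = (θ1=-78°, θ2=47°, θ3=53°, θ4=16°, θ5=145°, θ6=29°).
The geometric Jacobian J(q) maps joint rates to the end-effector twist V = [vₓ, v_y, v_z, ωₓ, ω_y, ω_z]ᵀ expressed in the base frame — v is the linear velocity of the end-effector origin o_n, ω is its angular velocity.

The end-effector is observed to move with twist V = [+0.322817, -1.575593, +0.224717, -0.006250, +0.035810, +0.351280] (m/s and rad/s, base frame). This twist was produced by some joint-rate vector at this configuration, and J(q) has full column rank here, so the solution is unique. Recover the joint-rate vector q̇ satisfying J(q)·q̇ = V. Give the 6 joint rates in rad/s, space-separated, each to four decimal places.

-0.1240 -0.9120 -0.4530 0.7790 0.2410 -0.7170

o_n = [0.1270, -0.3927, -0.7600]
J₁: ẑ×o_n = [0.3927, 0.1270, -0.0000], ω = ẑ
J2: z=[0.9781, 0.2079, 0.0000] o=[0.0603, -0.2837, 0.0000] → [-0.1580, 0.7434, -0.1205, 0.9781, 0.2079, 0.0000]
J3: z=[0.9781, 0.2079, 0.0000] o=[0.1510, -0.7106, -0.4681] → [-0.0607, 0.2855, 0.3160, 0.9781, 0.2079, 0.0000]
J4: z=[0.9781, 0.2079, 0.0000] o=[0.6663, -0.4892, -1.0885] → [0.0683, -0.3214, 0.2066, 0.9781, 0.2079, 0.0000]
J5: z=[-0.1869, 0.8792, 0.4384] o=[0.6189, -0.2663, -1.5559] → [0.7552, -0.0669, 0.4561, -0.1869, 0.8792, 0.4384]
J6: z=[-0.8535, 0.0756, -0.5155] o=[0.4778, -0.4027, -1.3424] → [0.0492, 0.6780, 0.0180, -0.8535, 0.0756, -0.5155]
q̇ = J⁺·V = [-0.1240, -0.9120, -0.4530, 0.7790, 0.2410, -0.7170]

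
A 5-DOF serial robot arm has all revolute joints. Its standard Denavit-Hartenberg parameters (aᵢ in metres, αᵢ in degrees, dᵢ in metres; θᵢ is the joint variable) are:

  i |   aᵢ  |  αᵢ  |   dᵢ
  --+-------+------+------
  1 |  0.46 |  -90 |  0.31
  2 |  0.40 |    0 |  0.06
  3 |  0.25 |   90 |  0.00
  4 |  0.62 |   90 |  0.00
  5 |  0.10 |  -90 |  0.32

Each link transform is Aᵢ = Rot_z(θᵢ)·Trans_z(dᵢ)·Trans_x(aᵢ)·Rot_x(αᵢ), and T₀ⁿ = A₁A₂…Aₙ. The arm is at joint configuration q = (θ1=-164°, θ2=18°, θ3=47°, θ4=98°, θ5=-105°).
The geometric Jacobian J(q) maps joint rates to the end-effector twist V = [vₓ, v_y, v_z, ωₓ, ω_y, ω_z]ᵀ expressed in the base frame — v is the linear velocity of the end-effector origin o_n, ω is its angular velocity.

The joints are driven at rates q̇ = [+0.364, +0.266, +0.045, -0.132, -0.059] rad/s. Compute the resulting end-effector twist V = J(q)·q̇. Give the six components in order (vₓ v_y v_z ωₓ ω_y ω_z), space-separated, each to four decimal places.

0.4678 -0.1904 -0.2134 0.2222 -0.2513 0.3612

o_n = [-0.7294, -0.9300, -0.2933]
J₁: ẑ×o_n = [0.9300, -0.7294, 0.0000], ω = ẑ
J2: z=[0.2756, -0.9613, 0.0000] o=[-0.4422, -0.1268, 0.3100] → [0.5799, 0.1663, -0.4975, 0.2756, -0.9613, 0.0000]
J3: z=[0.2756, -0.9613, 0.0000] o=[-0.7913, -0.2893, 0.1864] → [0.4611, 0.1322, -0.1171, 0.2756, -0.9613, 0.0000]
J4: z=[-0.8712, -0.2498, 0.4226] o=[-0.8929, -0.3184, -0.0402] → [0.3217, -0.1514, 0.5736, -0.8712, -0.2498, 0.4226]
J5: z=[-0.3639, -0.2491, -0.8975] o=[-0.6886, -0.8986, 0.0380] → [0.0544, -0.0839, 0.0012, -0.3639, -0.2491, -0.8975]
V = J·q̇ = [0.4678, -0.1904, -0.2134, 0.2222, -0.2513, 0.3612]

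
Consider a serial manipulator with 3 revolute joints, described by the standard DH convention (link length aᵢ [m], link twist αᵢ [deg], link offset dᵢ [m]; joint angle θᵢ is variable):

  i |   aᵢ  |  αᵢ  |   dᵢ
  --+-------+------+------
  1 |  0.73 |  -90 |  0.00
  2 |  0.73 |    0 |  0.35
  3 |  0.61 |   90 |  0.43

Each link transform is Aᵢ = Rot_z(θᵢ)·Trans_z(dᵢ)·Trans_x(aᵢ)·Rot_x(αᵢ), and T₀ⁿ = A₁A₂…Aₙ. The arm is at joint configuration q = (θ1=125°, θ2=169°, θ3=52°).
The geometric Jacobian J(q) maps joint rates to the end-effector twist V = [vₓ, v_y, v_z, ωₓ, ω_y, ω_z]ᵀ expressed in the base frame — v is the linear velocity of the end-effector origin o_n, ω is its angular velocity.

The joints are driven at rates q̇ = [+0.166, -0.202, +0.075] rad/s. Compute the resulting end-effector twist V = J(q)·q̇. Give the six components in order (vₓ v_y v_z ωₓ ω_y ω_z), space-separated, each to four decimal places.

0.1481 -0.0821 -0.2032 0.1040 0.0728 0.1660

o_n = [-0.3826, -0.8135, 0.2609]
J₁: ẑ×o_n = [0.8135, -0.3826, 0.0000], ω = ẑ
J2: z=[-0.8192, -0.5736, 0.0000] o=[-0.4187, 0.5980, 0.0000] → [-0.1496, 0.2137, 1.1770, -0.8192, -0.5736, 0.0000]
J3: z=[-0.8192, -0.5736, 0.0000] o=[-0.2944, -0.1898, -0.1393] → [-0.2295, 0.3278, 0.4604, -0.8192, -0.5736, 0.0000]
V = J·q̇ = [0.1481, -0.0821, -0.2032, 0.1040, 0.0728, 0.1660]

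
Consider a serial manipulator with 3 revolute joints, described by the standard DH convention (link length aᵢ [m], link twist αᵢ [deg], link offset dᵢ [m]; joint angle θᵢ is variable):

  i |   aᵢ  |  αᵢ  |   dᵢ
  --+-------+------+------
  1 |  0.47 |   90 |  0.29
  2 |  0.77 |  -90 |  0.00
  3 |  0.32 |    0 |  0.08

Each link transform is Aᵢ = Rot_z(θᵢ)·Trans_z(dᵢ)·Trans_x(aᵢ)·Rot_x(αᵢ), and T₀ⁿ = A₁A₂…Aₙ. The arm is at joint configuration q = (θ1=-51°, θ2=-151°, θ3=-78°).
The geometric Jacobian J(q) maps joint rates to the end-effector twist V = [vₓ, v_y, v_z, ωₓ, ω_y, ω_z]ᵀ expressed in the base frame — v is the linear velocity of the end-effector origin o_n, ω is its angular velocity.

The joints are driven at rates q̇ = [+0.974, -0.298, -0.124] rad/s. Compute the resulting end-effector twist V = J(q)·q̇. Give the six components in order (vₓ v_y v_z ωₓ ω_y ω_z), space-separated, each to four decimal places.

o_n = [-0.3835, -0.0238, -0.1855]
J₁: ẑ×o_n = [0.0238, -0.3835, 0.0000], ω = ẑ
J2: z=[-0.7771, -0.6293, 0.0000] o=[0.2958, -0.3653, 0.2900] → [0.2993, -0.3696, -0.6929, -0.7771, -0.6293, 0.0000]
J3: z=[0.3051, -0.3768, -0.8746] o=[-0.1280, 0.1581, -0.0833] → [-0.1206, 0.2546, -0.1517, 0.3051, -0.3768, -0.8746]
V = J·q̇ = [-0.0511, -0.2950, 0.2253, 0.1938, 0.2343, 1.0825]

-0.0511 -0.2950 0.2253 0.1938 0.2343 1.0825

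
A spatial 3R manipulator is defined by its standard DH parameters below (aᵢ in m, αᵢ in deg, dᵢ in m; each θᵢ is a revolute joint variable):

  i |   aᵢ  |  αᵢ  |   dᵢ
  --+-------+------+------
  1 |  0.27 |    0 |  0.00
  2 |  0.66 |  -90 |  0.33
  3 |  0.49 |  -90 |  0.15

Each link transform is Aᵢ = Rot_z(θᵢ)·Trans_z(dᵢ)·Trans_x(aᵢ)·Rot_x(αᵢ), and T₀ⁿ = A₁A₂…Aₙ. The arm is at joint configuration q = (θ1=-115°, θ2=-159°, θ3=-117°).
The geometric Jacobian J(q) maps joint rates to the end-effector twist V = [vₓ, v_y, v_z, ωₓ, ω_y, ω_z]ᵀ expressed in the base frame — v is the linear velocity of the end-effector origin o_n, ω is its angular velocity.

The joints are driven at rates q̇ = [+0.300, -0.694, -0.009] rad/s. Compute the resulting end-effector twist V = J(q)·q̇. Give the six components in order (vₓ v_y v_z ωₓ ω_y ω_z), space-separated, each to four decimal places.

o_n = [-0.2332, 0.2022, 0.7666]
J₁: ẑ×o_n = [-0.2022, -0.2332, 0.0000], ω = ẑ
J2: z=[0.0000, 0.0000, 1.0000] o=[-0.1141, -0.2447, 0.0000] → [-0.4469, -0.1191, 0.0000, 0.0000, 0.0000, 1.0000]
J3: z=[-0.9976, 0.0698, 0.0000] o=[-0.0681, 0.4137, 0.3300] → [0.0305, 0.4355, 0.2225, -0.9976, 0.0698, 0.0000]
V = J·q̇ = [0.2492, 0.0088, -0.0020, 0.0090, -0.0006, -0.3940]

0.2492 0.0088 -0.0020 0.0090 -0.0006 -0.3940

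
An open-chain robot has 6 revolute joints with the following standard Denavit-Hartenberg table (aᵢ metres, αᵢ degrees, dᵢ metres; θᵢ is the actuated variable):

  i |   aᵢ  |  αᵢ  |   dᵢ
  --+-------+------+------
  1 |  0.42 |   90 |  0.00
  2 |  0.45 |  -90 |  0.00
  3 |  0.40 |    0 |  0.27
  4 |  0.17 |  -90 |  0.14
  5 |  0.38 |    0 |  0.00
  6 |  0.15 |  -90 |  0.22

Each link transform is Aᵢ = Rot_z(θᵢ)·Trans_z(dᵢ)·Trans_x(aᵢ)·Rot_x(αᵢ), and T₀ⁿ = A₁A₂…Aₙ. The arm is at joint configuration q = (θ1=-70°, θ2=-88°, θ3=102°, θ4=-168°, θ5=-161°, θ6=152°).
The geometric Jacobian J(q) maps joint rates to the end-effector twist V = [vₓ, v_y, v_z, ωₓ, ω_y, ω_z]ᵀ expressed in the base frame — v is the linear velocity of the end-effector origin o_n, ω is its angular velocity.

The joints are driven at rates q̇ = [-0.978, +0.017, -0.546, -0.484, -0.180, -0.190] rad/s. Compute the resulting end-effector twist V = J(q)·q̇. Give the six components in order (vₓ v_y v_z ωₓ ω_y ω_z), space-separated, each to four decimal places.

-0.8474 -0.8594 -0.3223 -0.5135 0.9211 -0.6761

o_n = [0.8277, -0.7587, -0.5313]
J₁: ẑ×o_n = [0.7587, 0.8277, -0.0000], ω = ẑ
J2: z=[-0.9397, -0.3420, 0.0000] o=[0.1436, -0.3947, 0.0000] → [0.1817, -0.4993, 0.5761, -0.9397, -0.3420, 0.0000]
J3: z=[0.3418, -0.9391, 0.0349] o=[0.1490, -0.4094, -0.4497] → [0.0888, 0.0516, 0.5180, 0.3418, -0.9391, 0.0349]
J4: z=[0.3418, -0.9391, 0.0349] o=[0.6080, -0.5264, -0.3572] → [0.1716, 0.0672, 0.1270, 0.3418, -0.9391, 0.0349]
J5: z=[0.3931, 0.1092, -0.9130] o=[0.5107, -0.7133, -0.4214] → [-0.0535, -0.2462, -0.0525, 0.3931, 0.1092, -0.9130]
J6: z=[0.3931, 0.1092, -0.9130] o=[0.8597, -0.7124, -0.2710] → [-0.0707, 0.1315, -0.0147, 0.3931, 0.1092, -0.9130]
V = J·q̇ = [-0.8474, -0.8594, -0.3223, -0.5135, 0.9211, -0.6761]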